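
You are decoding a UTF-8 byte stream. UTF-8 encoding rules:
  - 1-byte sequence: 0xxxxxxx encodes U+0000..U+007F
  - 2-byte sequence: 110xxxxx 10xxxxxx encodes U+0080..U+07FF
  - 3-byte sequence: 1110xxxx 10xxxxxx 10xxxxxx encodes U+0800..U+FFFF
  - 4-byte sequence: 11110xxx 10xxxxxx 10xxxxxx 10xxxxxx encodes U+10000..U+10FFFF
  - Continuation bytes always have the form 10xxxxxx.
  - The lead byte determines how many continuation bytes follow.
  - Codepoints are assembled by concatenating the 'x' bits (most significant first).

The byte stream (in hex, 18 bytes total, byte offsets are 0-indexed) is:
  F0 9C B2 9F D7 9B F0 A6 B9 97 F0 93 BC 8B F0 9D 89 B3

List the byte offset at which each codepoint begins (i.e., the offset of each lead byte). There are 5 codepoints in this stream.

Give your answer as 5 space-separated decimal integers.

Byte[0]=F0: 4-byte lead, need 3 cont bytes. acc=0x0
Byte[1]=9C: continuation. acc=(acc<<6)|0x1C=0x1C
Byte[2]=B2: continuation. acc=(acc<<6)|0x32=0x732
Byte[3]=9F: continuation. acc=(acc<<6)|0x1F=0x1CC9F
Completed: cp=U+1CC9F (starts at byte 0)
Byte[4]=D7: 2-byte lead, need 1 cont bytes. acc=0x17
Byte[5]=9B: continuation. acc=(acc<<6)|0x1B=0x5DB
Completed: cp=U+05DB (starts at byte 4)
Byte[6]=F0: 4-byte lead, need 3 cont bytes. acc=0x0
Byte[7]=A6: continuation. acc=(acc<<6)|0x26=0x26
Byte[8]=B9: continuation. acc=(acc<<6)|0x39=0x9B9
Byte[9]=97: continuation. acc=(acc<<6)|0x17=0x26E57
Completed: cp=U+26E57 (starts at byte 6)
Byte[10]=F0: 4-byte lead, need 3 cont bytes. acc=0x0
Byte[11]=93: continuation. acc=(acc<<6)|0x13=0x13
Byte[12]=BC: continuation. acc=(acc<<6)|0x3C=0x4FC
Byte[13]=8B: continuation. acc=(acc<<6)|0x0B=0x13F0B
Completed: cp=U+13F0B (starts at byte 10)
Byte[14]=F0: 4-byte lead, need 3 cont bytes. acc=0x0
Byte[15]=9D: continuation. acc=(acc<<6)|0x1D=0x1D
Byte[16]=89: continuation. acc=(acc<<6)|0x09=0x749
Byte[17]=B3: continuation. acc=(acc<<6)|0x33=0x1D273
Completed: cp=U+1D273 (starts at byte 14)

Answer: 0 4 6 10 14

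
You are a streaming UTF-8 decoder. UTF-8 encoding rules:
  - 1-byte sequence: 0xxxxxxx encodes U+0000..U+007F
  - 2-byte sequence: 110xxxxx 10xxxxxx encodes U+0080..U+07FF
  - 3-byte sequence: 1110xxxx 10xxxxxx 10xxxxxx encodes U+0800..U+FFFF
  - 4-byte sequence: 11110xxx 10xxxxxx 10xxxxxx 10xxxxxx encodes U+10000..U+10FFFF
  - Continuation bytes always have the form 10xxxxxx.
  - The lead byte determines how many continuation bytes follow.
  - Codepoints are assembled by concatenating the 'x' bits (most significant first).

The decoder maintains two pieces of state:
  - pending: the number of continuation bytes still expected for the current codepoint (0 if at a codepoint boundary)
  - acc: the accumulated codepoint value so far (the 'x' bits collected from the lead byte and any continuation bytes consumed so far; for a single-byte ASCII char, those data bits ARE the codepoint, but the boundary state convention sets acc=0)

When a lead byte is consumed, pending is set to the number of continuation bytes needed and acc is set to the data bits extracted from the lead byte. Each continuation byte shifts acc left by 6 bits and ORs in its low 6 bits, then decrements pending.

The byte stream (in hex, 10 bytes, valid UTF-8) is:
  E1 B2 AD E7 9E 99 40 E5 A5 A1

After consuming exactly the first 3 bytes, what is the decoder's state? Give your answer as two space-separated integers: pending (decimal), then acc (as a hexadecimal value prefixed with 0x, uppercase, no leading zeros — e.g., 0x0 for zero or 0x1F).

Answer: 0 0x1CAD

Derivation:
Byte[0]=E1: 3-byte lead. pending=2, acc=0x1
Byte[1]=B2: continuation. acc=(acc<<6)|0x32=0x72, pending=1
Byte[2]=AD: continuation. acc=(acc<<6)|0x2D=0x1CAD, pending=0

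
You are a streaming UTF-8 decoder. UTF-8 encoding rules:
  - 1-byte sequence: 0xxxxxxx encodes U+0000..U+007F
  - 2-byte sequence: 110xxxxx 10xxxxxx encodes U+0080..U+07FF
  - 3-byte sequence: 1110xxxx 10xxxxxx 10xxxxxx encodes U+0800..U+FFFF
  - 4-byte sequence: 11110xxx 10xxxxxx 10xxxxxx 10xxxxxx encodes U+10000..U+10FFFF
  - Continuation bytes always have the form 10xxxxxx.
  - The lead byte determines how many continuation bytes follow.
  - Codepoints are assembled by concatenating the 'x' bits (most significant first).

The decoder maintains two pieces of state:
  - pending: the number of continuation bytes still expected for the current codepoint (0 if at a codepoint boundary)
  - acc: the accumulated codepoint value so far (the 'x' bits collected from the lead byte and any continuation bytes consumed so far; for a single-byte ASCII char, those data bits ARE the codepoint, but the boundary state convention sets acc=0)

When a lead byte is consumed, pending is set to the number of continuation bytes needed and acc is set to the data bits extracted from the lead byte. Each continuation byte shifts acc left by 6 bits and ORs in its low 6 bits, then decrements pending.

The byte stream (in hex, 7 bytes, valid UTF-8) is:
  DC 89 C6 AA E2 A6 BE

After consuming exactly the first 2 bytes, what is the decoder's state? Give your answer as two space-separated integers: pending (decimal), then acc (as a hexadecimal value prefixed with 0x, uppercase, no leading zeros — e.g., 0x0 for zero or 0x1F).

Byte[0]=DC: 2-byte lead. pending=1, acc=0x1C
Byte[1]=89: continuation. acc=(acc<<6)|0x09=0x709, pending=0

Answer: 0 0x709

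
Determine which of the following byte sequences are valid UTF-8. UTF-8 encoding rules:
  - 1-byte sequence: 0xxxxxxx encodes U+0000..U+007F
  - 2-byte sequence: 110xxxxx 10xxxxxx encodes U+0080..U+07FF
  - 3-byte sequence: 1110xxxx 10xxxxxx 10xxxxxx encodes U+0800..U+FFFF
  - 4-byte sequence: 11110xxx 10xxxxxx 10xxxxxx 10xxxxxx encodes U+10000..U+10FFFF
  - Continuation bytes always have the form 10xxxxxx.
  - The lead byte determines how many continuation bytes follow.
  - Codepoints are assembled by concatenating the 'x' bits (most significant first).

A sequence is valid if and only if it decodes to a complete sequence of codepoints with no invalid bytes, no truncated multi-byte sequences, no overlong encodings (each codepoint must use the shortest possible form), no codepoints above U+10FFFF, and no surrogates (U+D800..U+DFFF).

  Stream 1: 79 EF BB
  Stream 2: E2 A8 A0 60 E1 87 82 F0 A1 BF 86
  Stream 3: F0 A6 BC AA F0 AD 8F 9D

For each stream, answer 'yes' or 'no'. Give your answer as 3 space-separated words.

Answer: no yes yes

Derivation:
Stream 1: error at byte offset 3. INVALID
Stream 2: decodes cleanly. VALID
Stream 3: decodes cleanly. VALID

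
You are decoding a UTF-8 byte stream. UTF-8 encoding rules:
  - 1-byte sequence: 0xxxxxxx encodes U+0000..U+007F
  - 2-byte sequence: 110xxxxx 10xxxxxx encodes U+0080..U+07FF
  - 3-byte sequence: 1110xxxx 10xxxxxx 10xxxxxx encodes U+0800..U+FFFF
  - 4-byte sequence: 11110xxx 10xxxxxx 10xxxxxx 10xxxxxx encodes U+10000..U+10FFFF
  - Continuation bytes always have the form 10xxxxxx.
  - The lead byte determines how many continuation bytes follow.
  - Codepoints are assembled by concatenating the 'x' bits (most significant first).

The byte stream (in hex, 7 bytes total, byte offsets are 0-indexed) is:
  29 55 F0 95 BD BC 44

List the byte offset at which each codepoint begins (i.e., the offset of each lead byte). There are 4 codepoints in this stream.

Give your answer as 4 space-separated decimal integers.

Answer: 0 1 2 6

Derivation:
Byte[0]=29: 1-byte ASCII. cp=U+0029
Byte[1]=55: 1-byte ASCII. cp=U+0055
Byte[2]=F0: 4-byte lead, need 3 cont bytes. acc=0x0
Byte[3]=95: continuation. acc=(acc<<6)|0x15=0x15
Byte[4]=BD: continuation. acc=(acc<<6)|0x3D=0x57D
Byte[5]=BC: continuation. acc=(acc<<6)|0x3C=0x15F7C
Completed: cp=U+15F7C (starts at byte 2)
Byte[6]=44: 1-byte ASCII. cp=U+0044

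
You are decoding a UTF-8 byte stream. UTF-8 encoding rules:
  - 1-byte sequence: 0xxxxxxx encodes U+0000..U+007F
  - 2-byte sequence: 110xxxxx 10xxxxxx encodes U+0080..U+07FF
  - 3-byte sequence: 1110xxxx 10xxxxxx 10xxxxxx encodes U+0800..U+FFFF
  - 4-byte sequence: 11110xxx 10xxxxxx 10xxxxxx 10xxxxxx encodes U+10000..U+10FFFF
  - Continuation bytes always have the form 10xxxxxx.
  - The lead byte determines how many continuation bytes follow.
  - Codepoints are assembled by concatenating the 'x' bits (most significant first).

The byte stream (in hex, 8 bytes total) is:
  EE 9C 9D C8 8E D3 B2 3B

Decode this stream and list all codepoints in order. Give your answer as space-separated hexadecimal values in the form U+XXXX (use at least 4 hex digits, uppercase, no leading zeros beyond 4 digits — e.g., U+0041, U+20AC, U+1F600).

Answer: U+E71D U+020E U+04F2 U+003B

Derivation:
Byte[0]=EE: 3-byte lead, need 2 cont bytes. acc=0xE
Byte[1]=9C: continuation. acc=(acc<<6)|0x1C=0x39C
Byte[2]=9D: continuation. acc=(acc<<6)|0x1D=0xE71D
Completed: cp=U+E71D (starts at byte 0)
Byte[3]=C8: 2-byte lead, need 1 cont bytes. acc=0x8
Byte[4]=8E: continuation. acc=(acc<<6)|0x0E=0x20E
Completed: cp=U+020E (starts at byte 3)
Byte[5]=D3: 2-byte lead, need 1 cont bytes. acc=0x13
Byte[6]=B2: continuation. acc=(acc<<6)|0x32=0x4F2
Completed: cp=U+04F2 (starts at byte 5)
Byte[7]=3B: 1-byte ASCII. cp=U+003B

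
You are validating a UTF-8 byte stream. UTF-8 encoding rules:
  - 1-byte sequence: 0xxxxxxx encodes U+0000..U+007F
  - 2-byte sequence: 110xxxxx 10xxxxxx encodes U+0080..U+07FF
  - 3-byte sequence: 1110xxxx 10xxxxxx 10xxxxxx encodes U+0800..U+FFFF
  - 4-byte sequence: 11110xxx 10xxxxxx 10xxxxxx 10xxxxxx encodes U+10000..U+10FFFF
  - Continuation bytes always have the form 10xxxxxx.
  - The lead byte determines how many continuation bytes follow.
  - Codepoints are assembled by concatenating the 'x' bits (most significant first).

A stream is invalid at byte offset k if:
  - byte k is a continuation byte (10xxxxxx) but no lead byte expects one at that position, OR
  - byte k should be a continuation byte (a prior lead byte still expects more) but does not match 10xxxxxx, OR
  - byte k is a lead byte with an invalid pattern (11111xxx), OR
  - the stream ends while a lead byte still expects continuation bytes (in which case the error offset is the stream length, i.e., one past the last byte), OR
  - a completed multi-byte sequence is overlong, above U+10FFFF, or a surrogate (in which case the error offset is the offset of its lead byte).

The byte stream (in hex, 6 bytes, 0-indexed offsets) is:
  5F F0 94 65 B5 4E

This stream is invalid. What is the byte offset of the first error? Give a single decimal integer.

Answer: 3

Derivation:
Byte[0]=5F: 1-byte ASCII. cp=U+005F
Byte[1]=F0: 4-byte lead, need 3 cont bytes. acc=0x0
Byte[2]=94: continuation. acc=(acc<<6)|0x14=0x14
Byte[3]=65: expected 10xxxxxx continuation. INVALID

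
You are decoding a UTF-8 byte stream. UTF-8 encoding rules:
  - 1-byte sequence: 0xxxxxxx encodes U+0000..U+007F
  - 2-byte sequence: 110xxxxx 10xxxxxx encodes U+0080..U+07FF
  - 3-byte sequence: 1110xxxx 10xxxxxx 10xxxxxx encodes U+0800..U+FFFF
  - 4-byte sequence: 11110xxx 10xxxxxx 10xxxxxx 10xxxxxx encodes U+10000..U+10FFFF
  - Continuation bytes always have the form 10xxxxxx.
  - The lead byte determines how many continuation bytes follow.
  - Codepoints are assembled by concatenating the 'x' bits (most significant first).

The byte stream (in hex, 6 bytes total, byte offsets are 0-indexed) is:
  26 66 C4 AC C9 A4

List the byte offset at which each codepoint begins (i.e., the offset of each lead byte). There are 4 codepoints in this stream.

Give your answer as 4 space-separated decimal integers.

Byte[0]=26: 1-byte ASCII. cp=U+0026
Byte[1]=66: 1-byte ASCII. cp=U+0066
Byte[2]=C4: 2-byte lead, need 1 cont bytes. acc=0x4
Byte[3]=AC: continuation. acc=(acc<<6)|0x2C=0x12C
Completed: cp=U+012C (starts at byte 2)
Byte[4]=C9: 2-byte lead, need 1 cont bytes. acc=0x9
Byte[5]=A4: continuation. acc=(acc<<6)|0x24=0x264
Completed: cp=U+0264 (starts at byte 4)

Answer: 0 1 2 4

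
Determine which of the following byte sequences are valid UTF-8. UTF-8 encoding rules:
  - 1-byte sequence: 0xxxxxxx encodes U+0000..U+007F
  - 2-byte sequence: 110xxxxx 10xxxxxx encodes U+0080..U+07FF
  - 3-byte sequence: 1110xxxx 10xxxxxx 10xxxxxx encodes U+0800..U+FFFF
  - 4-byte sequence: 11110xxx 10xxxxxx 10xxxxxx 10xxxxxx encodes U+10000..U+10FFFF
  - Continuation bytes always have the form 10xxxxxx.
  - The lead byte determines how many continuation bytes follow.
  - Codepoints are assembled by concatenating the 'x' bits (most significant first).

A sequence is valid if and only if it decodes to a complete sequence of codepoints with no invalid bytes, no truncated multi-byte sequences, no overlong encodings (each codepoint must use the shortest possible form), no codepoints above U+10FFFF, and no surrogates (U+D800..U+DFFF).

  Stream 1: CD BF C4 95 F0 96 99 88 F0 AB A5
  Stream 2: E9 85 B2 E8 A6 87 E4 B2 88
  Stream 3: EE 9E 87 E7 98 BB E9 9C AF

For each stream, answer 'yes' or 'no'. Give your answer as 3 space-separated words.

Stream 1: error at byte offset 11. INVALID
Stream 2: decodes cleanly. VALID
Stream 3: decodes cleanly. VALID

Answer: no yes yes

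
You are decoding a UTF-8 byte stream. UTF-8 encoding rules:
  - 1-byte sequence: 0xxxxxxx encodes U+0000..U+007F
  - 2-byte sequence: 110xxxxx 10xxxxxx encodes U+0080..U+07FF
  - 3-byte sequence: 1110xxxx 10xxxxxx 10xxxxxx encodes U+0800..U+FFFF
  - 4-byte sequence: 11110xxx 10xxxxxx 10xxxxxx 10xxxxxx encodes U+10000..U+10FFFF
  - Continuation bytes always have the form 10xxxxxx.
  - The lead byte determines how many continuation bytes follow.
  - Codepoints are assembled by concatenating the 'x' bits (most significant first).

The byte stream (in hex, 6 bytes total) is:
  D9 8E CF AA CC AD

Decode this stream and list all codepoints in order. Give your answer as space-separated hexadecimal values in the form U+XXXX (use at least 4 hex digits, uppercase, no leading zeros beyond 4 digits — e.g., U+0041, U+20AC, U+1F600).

Byte[0]=D9: 2-byte lead, need 1 cont bytes. acc=0x19
Byte[1]=8E: continuation. acc=(acc<<6)|0x0E=0x64E
Completed: cp=U+064E (starts at byte 0)
Byte[2]=CF: 2-byte lead, need 1 cont bytes. acc=0xF
Byte[3]=AA: continuation. acc=(acc<<6)|0x2A=0x3EA
Completed: cp=U+03EA (starts at byte 2)
Byte[4]=CC: 2-byte lead, need 1 cont bytes. acc=0xC
Byte[5]=AD: continuation. acc=(acc<<6)|0x2D=0x32D
Completed: cp=U+032D (starts at byte 4)

Answer: U+064E U+03EA U+032D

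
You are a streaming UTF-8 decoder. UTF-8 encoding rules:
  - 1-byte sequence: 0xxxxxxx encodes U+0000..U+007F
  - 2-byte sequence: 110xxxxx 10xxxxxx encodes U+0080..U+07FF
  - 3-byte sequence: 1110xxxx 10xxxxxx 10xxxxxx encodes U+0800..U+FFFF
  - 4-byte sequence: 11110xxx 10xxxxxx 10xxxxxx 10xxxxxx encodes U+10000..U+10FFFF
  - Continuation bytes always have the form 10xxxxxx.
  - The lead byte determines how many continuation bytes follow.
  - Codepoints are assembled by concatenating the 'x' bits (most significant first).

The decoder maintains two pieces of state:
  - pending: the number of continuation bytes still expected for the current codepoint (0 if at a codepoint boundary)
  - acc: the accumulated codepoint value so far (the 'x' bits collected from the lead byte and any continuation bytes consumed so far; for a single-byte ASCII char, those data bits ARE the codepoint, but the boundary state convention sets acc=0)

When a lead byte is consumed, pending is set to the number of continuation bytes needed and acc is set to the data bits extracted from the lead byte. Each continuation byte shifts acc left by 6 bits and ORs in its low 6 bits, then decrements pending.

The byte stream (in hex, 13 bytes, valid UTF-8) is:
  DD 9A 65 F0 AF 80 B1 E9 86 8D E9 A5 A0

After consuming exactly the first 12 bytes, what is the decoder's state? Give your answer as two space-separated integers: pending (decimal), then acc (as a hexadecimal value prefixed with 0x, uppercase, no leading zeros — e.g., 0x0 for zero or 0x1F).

Byte[0]=DD: 2-byte lead. pending=1, acc=0x1D
Byte[1]=9A: continuation. acc=(acc<<6)|0x1A=0x75A, pending=0
Byte[2]=65: 1-byte. pending=0, acc=0x0
Byte[3]=F0: 4-byte lead. pending=3, acc=0x0
Byte[4]=AF: continuation. acc=(acc<<6)|0x2F=0x2F, pending=2
Byte[5]=80: continuation. acc=(acc<<6)|0x00=0xBC0, pending=1
Byte[6]=B1: continuation. acc=(acc<<6)|0x31=0x2F031, pending=0
Byte[7]=E9: 3-byte lead. pending=2, acc=0x9
Byte[8]=86: continuation. acc=(acc<<6)|0x06=0x246, pending=1
Byte[9]=8D: continuation. acc=(acc<<6)|0x0D=0x918D, pending=0
Byte[10]=E9: 3-byte lead. pending=2, acc=0x9
Byte[11]=A5: continuation. acc=(acc<<6)|0x25=0x265, pending=1

Answer: 1 0x265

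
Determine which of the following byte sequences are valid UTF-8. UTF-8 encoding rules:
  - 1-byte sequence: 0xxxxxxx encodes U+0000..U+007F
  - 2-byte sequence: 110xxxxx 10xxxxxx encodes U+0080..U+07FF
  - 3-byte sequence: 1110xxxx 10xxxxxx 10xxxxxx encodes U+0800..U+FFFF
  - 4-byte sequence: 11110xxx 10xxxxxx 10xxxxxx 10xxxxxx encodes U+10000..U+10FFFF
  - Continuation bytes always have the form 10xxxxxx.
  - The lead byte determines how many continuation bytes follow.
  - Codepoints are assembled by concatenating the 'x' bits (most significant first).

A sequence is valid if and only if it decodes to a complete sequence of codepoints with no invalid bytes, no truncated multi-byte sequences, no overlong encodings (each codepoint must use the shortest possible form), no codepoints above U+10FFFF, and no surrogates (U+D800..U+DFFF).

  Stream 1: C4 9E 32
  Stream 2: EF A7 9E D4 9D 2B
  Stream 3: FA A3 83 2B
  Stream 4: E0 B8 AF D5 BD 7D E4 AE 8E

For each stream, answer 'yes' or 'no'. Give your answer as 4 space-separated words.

Answer: yes yes no yes

Derivation:
Stream 1: decodes cleanly. VALID
Stream 2: decodes cleanly. VALID
Stream 3: error at byte offset 0. INVALID
Stream 4: decodes cleanly. VALID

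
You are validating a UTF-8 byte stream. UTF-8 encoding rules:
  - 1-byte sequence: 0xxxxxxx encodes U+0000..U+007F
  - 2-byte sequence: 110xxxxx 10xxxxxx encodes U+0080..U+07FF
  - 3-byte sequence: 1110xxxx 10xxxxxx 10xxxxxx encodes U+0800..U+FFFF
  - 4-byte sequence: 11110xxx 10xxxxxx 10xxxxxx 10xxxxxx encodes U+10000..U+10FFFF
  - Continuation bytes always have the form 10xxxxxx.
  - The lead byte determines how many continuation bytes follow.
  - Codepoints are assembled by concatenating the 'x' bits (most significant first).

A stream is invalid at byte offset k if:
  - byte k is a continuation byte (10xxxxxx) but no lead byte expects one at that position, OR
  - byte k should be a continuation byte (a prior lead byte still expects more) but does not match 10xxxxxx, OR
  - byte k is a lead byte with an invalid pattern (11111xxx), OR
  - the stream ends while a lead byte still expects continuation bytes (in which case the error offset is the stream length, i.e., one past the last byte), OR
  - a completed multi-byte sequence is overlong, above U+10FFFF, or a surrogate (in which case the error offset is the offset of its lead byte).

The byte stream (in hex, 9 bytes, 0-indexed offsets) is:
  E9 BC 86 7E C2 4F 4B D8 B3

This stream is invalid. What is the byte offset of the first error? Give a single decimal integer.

Byte[0]=E9: 3-byte lead, need 2 cont bytes. acc=0x9
Byte[1]=BC: continuation. acc=(acc<<6)|0x3C=0x27C
Byte[2]=86: continuation. acc=(acc<<6)|0x06=0x9F06
Completed: cp=U+9F06 (starts at byte 0)
Byte[3]=7E: 1-byte ASCII. cp=U+007E
Byte[4]=C2: 2-byte lead, need 1 cont bytes. acc=0x2
Byte[5]=4F: expected 10xxxxxx continuation. INVALID

Answer: 5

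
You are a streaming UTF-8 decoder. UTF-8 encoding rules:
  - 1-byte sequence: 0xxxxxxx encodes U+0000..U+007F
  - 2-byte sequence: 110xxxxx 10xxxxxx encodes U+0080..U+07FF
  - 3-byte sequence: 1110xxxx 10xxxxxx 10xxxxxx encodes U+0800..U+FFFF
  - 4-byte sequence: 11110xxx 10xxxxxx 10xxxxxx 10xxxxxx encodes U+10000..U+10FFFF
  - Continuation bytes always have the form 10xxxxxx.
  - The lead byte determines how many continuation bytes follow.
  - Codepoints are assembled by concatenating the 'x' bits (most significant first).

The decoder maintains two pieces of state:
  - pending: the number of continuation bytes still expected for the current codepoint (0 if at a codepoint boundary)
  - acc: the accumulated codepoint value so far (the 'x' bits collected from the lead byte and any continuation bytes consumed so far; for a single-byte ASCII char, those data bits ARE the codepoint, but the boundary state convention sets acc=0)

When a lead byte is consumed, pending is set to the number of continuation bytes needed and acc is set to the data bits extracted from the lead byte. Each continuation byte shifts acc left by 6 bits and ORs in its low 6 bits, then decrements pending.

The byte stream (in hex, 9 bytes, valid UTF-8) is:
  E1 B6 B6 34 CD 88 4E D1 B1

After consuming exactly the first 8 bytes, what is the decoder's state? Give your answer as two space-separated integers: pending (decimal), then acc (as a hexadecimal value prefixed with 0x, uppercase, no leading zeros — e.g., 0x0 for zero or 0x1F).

Answer: 1 0x11

Derivation:
Byte[0]=E1: 3-byte lead. pending=2, acc=0x1
Byte[1]=B6: continuation. acc=(acc<<6)|0x36=0x76, pending=1
Byte[2]=B6: continuation. acc=(acc<<6)|0x36=0x1DB6, pending=0
Byte[3]=34: 1-byte. pending=0, acc=0x0
Byte[4]=CD: 2-byte lead. pending=1, acc=0xD
Byte[5]=88: continuation. acc=(acc<<6)|0x08=0x348, pending=0
Byte[6]=4E: 1-byte. pending=0, acc=0x0
Byte[7]=D1: 2-byte lead. pending=1, acc=0x11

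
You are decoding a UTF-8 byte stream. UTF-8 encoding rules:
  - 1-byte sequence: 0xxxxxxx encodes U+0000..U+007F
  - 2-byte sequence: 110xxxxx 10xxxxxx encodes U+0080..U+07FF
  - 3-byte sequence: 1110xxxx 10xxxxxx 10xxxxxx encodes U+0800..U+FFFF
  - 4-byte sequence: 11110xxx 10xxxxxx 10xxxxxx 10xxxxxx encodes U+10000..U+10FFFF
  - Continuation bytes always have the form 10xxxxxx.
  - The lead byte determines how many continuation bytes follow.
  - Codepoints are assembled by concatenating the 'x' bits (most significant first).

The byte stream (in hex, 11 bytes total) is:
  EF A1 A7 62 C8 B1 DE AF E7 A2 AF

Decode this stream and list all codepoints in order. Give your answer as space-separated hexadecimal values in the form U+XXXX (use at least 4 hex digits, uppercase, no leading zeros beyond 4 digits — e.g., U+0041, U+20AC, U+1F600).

Answer: U+F867 U+0062 U+0231 U+07AF U+78AF

Derivation:
Byte[0]=EF: 3-byte lead, need 2 cont bytes. acc=0xF
Byte[1]=A1: continuation. acc=(acc<<6)|0x21=0x3E1
Byte[2]=A7: continuation. acc=(acc<<6)|0x27=0xF867
Completed: cp=U+F867 (starts at byte 0)
Byte[3]=62: 1-byte ASCII. cp=U+0062
Byte[4]=C8: 2-byte lead, need 1 cont bytes. acc=0x8
Byte[5]=B1: continuation. acc=(acc<<6)|0x31=0x231
Completed: cp=U+0231 (starts at byte 4)
Byte[6]=DE: 2-byte lead, need 1 cont bytes. acc=0x1E
Byte[7]=AF: continuation. acc=(acc<<6)|0x2F=0x7AF
Completed: cp=U+07AF (starts at byte 6)
Byte[8]=E7: 3-byte lead, need 2 cont bytes. acc=0x7
Byte[9]=A2: continuation. acc=(acc<<6)|0x22=0x1E2
Byte[10]=AF: continuation. acc=(acc<<6)|0x2F=0x78AF
Completed: cp=U+78AF (starts at byte 8)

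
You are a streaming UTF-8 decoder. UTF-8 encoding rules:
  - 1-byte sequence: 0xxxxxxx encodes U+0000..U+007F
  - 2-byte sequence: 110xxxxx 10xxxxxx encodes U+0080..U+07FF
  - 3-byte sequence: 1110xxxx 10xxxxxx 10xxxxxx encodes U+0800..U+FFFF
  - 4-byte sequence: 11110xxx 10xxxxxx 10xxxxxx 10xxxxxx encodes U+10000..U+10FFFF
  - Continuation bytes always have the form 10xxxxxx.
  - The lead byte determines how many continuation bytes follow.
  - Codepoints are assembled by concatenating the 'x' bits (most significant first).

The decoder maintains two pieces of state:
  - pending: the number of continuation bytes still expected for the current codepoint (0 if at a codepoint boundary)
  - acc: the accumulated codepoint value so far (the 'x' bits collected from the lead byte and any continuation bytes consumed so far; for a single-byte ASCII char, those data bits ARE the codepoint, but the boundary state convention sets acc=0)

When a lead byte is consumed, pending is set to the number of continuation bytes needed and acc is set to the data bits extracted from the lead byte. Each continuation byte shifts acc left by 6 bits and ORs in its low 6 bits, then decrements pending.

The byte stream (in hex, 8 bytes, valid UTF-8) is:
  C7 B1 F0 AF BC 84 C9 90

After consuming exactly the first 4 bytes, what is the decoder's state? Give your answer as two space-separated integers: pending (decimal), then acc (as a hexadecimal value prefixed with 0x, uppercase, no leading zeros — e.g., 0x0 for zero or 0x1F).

Byte[0]=C7: 2-byte lead. pending=1, acc=0x7
Byte[1]=B1: continuation. acc=(acc<<6)|0x31=0x1F1, pending=0
Byte[2]=F0: 4-byte lead. pending=3, acc=0x0
Byte[3]=AF: continuation. acc=(acc<<6)|0x2F=0x2F, pending=2

Answer: 2 0x2F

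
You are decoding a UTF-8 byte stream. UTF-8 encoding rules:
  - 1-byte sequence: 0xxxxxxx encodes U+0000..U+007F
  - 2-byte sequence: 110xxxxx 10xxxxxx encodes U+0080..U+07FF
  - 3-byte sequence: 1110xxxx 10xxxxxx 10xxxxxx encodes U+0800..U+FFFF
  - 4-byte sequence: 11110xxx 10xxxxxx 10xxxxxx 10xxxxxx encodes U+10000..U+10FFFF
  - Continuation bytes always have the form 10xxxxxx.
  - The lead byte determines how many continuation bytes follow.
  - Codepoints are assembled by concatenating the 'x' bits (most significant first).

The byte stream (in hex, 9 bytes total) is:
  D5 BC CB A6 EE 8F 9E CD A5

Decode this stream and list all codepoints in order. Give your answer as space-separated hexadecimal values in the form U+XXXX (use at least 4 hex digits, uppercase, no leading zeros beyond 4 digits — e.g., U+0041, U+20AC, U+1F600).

Answer: U+057C U+02E6 U+E3DE U+0365

Derivation:
Byte[0]=D5: 2-byte lead, need 1 cont bytes. acc=0x15
Byte[1]=BC: continuation. acc=(acc<<6)|0x3C=0x57C
Completed: cp=U+057C (starts at byte 0)
Byte[2]=CB: 2-byte lead, need 1 cont bytes. acc=0xB
Byte[3]=A6: continuation. acc=(acc<<6)|0x26=0x2E6
Completed: cp=U+02E6 (starts at byte 2)
Byte[4]=EE: 3-byte lead, need 2 cont bytes. acc=0xE
Byte[5]=8F: continuation. acc=(acc<<6)|0x0F=0x38F
Byte[6]=9E: continuation. acc=(acc<<6)|0x1E=0xE3DE
Completed: cp=U+E3DE (starts at byte 4)
Byte[7]=CD: 2-byte lead, need 1 cont bytes. acc=0xD
Byte[8]=A5: continuation. acc=(acc<<6)|0x25=0x365
Completed: cp=U+0365 (starts at byte 7)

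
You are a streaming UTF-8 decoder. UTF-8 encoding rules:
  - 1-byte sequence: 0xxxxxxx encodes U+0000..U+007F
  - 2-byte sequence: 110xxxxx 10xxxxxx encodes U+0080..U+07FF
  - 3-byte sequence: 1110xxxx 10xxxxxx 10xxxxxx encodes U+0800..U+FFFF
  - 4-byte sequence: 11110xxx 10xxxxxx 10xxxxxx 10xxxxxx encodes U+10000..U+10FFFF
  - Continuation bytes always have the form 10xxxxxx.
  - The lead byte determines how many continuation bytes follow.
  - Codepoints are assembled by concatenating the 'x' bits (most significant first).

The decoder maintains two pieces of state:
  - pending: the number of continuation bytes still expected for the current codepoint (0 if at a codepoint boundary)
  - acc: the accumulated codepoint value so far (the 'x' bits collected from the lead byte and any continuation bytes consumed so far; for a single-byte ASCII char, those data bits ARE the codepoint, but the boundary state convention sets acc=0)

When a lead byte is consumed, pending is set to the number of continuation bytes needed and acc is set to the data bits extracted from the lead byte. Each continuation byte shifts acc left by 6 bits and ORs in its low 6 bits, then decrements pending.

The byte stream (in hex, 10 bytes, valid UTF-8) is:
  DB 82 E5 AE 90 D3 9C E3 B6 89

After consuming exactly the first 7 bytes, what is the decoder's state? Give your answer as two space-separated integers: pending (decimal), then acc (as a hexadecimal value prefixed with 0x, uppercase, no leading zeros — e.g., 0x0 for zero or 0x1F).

Answer: 0 0x4DC

Derivation:
Byte[0]=DB: 2-byte lead. pending=1, acc=0x1B
Byte[1]=82: continuation. acc=(acc<<6)|0x02=0x6C2, pending=0
Byte[2]=E5: 3-byte lead. pending=2, acc=0x5
Byte[3]=AE: continuation. acc=(acc<<6)|0x2E=0x16E, pending=1
Byte[4]=90: continuation. acc=(acc<<6)|0x10=0x5B90, pending=0
Byte[5]=D3: 2-byte lead. pending=1, acc=0x13
Byte[6]=9C: continuation. acc=(acc<<6)|0x1C=0x4DC, pending=0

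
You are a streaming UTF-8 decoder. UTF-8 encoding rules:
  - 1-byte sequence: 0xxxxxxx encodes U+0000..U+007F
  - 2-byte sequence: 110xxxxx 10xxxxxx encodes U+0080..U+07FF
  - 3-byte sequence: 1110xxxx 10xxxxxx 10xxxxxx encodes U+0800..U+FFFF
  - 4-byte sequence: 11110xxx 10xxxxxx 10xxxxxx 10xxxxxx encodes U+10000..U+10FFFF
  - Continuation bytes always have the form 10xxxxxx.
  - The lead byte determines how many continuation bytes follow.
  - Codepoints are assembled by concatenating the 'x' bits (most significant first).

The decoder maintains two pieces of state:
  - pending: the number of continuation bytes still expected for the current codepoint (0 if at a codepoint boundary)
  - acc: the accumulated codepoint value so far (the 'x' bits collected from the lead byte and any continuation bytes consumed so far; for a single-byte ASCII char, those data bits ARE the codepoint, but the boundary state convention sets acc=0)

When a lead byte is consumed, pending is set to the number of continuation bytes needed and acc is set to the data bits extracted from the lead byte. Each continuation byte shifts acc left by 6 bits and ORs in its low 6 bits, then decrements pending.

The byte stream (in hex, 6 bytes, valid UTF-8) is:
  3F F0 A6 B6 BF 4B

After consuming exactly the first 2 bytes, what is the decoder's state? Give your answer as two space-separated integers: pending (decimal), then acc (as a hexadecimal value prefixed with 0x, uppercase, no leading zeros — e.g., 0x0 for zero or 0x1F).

Byte[0]=3F: 1-byte. pending=0, acc=0x0
Byte[1]=F0: 4-byte lead. pending=3, acc=0x0

Answer: 3 0x0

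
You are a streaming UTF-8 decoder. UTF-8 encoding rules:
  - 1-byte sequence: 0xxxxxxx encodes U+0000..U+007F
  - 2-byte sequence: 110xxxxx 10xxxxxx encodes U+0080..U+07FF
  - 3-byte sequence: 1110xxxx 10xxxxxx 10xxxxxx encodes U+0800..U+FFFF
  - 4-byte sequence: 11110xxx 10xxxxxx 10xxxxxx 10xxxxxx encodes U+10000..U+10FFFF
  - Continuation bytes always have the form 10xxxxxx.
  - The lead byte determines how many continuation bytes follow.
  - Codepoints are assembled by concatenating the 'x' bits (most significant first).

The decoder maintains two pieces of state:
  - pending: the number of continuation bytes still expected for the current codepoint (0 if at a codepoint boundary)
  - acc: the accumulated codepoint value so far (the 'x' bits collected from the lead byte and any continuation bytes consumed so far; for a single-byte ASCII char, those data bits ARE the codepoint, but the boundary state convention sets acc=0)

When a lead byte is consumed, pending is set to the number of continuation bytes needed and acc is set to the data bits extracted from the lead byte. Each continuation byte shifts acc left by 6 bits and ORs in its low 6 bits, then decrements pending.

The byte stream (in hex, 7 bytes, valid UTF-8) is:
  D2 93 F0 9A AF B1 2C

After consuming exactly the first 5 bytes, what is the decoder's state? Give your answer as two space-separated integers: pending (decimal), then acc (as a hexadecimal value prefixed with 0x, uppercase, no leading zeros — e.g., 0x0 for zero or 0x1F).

Byte[0]=D2: 2-byte lead. pending=1, acc=0x12
Byte[1]=93: continuation. acc=(acc<<6)|0x13=0x493, pending=0
Byte[2]=F0: 4-byte lead. pending=3, acc=0x0
Byte[3]=9A: continuation. acc=(acc<<6)|0x1A=0x1A, pending=2
Byte[4]=AF: continuation. acc=(acc<<6)|0x2F=0x6AF, pending=1

Answer: 1 0x6AF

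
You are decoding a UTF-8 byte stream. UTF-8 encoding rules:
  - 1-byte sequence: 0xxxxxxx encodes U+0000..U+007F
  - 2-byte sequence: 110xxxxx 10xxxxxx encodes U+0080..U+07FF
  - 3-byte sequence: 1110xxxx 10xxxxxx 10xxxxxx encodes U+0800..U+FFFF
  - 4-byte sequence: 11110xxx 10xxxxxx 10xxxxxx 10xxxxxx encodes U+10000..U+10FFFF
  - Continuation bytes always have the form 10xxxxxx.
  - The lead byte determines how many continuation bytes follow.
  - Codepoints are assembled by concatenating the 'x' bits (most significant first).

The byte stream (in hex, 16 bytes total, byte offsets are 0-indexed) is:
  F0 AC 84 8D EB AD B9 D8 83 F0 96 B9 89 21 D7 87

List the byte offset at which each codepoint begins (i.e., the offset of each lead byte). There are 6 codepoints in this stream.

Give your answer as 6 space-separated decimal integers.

Answer: 0 4 7 9 13 14

Derivation:
Byte[0]=F0: 4-byte lead, need 3 cont bytes. acc=0x0
Byte[1]=AC: continuation. acc=(acc<<6)|0x2C=0x2C
Byte[2]=84: continuation. acc=(acc<<6)|0x04=0xB04
Byte[3]=8D: continuation. acc=(acc<<6)|0x0D=0x2C10D
Completed: cp=U+2C10D (starts at byte 0)
Byte[4]=EB: 3-byte lead, need 2 cont bytes. acc=0xB
Byte[5]=AD: continuation. acc=(acc<<6)|0x2D=0x2ED
Byte[6]=B9: continuation. acc=(acc<<6)|0x39=0xBB79
Completed: cp=U+BB79 (starts at byte 4)
Byte[7]=D8: 2-byte lead, need 1 cont bytes. acc=0x18
Byte[8]=83: continuation. acc=(acc<<6)|0x03=0x603
Completed: cp=U+0603 (starts at byte 7)
Byte[9]=F0: 4-byte lead, need 3 cont bytes. acc=0x0
Byte[10]=96: continuation. acc=(acc<<6)|0x16=0x16
Byte[11]=B9: continuation. acc=(acc<<6)|0x39=0x5B9
Byte[12]=89: continuation. acc=(acc<<6)|0x09=0x16E49
Completed: cp=U+16E49 (starts at byte 9)
Byte[13]=21: 1-byte ASCII. cp=U+0021
Byte[14]=D7: 2-byte lead, need 1 cont bytes. acc=0x17
Byte[15]=87: continuation. acc=(acc<<6)|0x07=0x5C7
Completed: cp=U+05C7 (starts at byte 14)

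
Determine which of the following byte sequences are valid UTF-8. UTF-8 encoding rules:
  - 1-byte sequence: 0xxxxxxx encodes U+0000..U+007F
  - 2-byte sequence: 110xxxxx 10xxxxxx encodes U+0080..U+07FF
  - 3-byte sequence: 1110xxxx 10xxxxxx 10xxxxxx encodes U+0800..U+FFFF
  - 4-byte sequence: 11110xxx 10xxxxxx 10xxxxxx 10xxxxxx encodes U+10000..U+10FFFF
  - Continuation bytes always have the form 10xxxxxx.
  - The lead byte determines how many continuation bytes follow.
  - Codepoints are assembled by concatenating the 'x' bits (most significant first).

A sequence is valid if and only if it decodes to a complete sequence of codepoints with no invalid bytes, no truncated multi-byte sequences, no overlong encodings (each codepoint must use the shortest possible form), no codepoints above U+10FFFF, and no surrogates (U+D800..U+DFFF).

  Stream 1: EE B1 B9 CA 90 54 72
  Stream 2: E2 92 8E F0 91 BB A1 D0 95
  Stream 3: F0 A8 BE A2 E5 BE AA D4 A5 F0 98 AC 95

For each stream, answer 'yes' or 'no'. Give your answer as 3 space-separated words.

Stream 1: decodes cleanly. VALID
Stream 2: decodes cleanly. VALID
Stream 3: decodes cleanly. VALID

Answer: yes yes yes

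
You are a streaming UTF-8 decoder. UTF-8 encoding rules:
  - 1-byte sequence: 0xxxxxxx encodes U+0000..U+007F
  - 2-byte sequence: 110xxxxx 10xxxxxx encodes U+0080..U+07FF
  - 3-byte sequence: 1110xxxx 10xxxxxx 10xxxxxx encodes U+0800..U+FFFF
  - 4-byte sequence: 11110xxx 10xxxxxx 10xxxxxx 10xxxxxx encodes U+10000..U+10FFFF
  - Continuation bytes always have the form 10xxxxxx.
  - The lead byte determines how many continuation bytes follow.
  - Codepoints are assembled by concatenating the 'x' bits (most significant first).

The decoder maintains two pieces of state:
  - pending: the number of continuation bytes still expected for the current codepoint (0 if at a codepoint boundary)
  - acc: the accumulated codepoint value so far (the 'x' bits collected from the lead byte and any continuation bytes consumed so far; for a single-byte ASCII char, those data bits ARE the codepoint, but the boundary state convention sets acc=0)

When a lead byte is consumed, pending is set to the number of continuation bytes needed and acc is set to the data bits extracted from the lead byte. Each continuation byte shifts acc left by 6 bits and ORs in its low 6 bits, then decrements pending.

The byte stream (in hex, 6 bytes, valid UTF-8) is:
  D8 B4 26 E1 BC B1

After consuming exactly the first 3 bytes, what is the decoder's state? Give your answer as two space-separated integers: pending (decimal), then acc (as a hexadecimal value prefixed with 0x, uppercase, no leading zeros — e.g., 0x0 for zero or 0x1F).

Answer: 0 0x0

Derivation:
Byte[0]=D8: 2-byte lead. pending=1, acc=0x18
Byte[1]=B4: continuation. acc=(acc<<6)|0x34=0x634, pending=0
Byte[2]=26: 1-byte. pending=0, acc=0x0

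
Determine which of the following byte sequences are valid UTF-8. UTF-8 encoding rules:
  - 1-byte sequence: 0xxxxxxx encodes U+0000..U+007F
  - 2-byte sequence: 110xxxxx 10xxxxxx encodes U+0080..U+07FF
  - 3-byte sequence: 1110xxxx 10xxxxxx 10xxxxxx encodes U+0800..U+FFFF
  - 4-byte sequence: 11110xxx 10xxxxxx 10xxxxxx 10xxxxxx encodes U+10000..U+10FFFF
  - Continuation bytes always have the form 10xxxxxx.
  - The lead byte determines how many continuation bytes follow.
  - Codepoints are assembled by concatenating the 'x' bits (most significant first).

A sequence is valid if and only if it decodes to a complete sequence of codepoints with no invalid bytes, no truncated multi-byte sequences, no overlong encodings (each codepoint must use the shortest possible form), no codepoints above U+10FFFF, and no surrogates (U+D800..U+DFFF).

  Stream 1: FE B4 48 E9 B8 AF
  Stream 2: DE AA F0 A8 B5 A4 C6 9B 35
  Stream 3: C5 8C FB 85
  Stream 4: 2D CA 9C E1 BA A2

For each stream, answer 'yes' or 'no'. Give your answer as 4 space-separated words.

Stream 1: error at byte offset 0. INVALID
Stream 2: decodes cleanly. VALID
Stream 3: error at byte offset 2. INVALID
Stream 4: decodes cleanly. VALID

Answer: no yes no yes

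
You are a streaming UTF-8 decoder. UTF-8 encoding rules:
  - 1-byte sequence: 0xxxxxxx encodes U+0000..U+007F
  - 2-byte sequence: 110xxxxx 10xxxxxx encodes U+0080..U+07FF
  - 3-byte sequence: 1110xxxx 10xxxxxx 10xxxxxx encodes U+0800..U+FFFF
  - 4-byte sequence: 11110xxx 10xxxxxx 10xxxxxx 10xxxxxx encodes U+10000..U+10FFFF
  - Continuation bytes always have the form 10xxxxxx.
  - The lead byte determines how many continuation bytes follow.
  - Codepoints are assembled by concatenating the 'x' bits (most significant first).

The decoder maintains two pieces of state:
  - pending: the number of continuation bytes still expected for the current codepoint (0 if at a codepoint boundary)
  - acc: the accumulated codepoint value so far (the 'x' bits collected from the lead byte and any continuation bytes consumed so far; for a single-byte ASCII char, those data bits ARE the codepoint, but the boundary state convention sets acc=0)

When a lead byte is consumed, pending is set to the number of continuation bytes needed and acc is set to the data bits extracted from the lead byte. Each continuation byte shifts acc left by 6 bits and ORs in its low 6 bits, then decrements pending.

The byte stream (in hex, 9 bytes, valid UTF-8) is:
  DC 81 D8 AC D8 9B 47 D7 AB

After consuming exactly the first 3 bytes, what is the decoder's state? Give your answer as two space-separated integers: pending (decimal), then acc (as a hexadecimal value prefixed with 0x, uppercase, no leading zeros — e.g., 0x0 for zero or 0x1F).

Answer: 1 0x18

Derivation:
Byte[0]=DC: 2-byte lead. pending=1, acc=0x1C
Byte[1]=81: continuation. acc=(acc<<6)|0x01=0x701, pending=0
Byte[2]=D8: 2-byte lead. pending=1, acc=0x18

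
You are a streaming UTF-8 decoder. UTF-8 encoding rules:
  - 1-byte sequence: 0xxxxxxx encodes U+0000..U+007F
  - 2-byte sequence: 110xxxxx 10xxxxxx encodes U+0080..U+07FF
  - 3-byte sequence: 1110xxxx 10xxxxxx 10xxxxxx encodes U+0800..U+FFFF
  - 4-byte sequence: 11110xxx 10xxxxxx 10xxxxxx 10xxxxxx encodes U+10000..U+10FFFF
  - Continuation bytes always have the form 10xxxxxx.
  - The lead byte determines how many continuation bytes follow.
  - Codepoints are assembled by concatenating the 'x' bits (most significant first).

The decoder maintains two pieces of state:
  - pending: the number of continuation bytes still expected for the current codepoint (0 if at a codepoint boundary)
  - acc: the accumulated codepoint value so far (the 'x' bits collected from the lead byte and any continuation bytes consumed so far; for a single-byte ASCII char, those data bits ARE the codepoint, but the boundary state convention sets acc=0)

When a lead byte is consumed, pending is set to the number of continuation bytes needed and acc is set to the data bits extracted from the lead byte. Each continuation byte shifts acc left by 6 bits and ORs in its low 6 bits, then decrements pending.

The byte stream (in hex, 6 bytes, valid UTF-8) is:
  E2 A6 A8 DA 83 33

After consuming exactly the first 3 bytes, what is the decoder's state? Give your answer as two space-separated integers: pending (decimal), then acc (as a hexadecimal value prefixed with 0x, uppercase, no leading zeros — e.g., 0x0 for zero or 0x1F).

Byte[0]=E2: 3-byte lead. pending=2, acc=0x2
Byte[1]=A6: continuation. acc=(acc<<6)|0x26=0xA6, pending=1
Byte[2]=A8: continuation. acc=(acc<<6)|0x28=0x29A8, pending=0

Answer: 0 0x29A8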